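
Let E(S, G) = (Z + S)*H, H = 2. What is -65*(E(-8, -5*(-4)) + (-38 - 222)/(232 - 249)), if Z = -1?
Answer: 2990/17 ≈ 175.88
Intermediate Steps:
E(S, G) = -2 + 2*S (E(S, G) = (-1 + S)*2 = -2 + 2*S)
-65*(E(-8, -5*(-4)) + (-38 - 222)/(232 - 249)) = -65*((-2 + 2*(-8)) + (-38 - 222)/(232 - 249)) = -65*((-2 - 16) - 260/(-17)) = -65*(-18 - 260*(-1/17)) = -65*(-18 + 260/17) = -65*(-46/17) = 2990/17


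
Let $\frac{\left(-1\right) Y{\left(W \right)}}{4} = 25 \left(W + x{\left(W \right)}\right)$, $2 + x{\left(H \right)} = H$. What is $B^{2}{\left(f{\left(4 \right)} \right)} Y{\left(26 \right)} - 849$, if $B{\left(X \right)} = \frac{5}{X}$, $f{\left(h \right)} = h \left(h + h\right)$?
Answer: $- \frac{124297}{128} \approx -971.07$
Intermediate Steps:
$x{\left(H \right)} = -2 + H$
$f{\left(h \right)} = 2 h^{2}$ ($f{\left(h \right)} = h 2 h = 2 h^{2}$)
$Y{\left(W \right)} = 200 - 200 W$ ($Y{\left(W \right)} = - 4 \cdot 25 \left(W + \left(-2 + W\right)\right) = - 4 \cdot 25 \left(-2 + 2 W\right) = - 4 \left(-50 + 50 W\right) = 200 - 200 W$)
$B^{2}{\left(f{\left(4 \right)} \right)} Y{\left(26 \right)} - 849 = \left(\frac{5}{2 \cdot 4^{2}}\right)^{2} \left(200 - 5200\right) - 849 = \left(\frac{5}{2 \cdot 16}\right)^{2} \left(200 - 5200\right) - 849 = \left(\frac{5}{32}\right)^{2} \left(-5000\right) - 849 = \frac{25}{1024} \left(-5000\right) - 849 = - \frac{15625}{128} - 849 = - \frac{124297}{128}$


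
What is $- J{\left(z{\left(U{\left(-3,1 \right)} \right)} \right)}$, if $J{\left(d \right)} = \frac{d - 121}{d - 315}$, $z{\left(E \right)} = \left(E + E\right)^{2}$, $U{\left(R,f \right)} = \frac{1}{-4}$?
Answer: $- \frac{483}{1259} \approx -0.38364$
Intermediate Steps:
$U{\left(R,f \right)} = - \frac{1}{4}$
$z{\left(E \right)} = 4 E^{2}$ ($z{\left(E \right)} = \left(2 E\right)^{2} = 4 E^{2}$)
$J{\left(d \right)} = \frac{-121 + d}{-315 + d}$
$- J{\left(z{\left(U{\left(-3,1 \right)} \right)} \right)} = - \frac{-121 + 4 \left(- \frac{1}{4}\right)^{2}}{-315 + 4 \left(- \frac{1}{4}\right)^{2}} = - \frac{-121 + 4 \cdot \frac{1}{16}}{-315 + 4 \cdot \frac{1}{16}} = - \frac{-121 + \frac{1}{4}}{-315 + \frac{1}{4}} = - \frac{-483}{\left(- \frac{1259}{4}\right) 4} = - \frac{\left(-4\right) \left(-483\right)}{1259 \cdot 4} = \left(-1\right) \frac{483}{1259} = - \frac{483}{1259}$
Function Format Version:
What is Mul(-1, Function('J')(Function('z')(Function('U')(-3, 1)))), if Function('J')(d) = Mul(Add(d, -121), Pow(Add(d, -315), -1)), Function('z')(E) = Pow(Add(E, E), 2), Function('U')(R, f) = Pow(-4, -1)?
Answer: Rational(-483, 1259) ≈ -0.38364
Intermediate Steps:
Function('U')(R, f) = Rational(-1, 4)
Function('z')(E) = Mul(4, Pow(E, 2)) (Function('z')(E) = Pow(Mul(2, E), 2) = Mul(4, Pow(E, 2)))
Function('J')(d) = Mul(Pow(Add(-315, d), -1), Add(-121, d)) (Function('J')(d) = Mul(Add(-121, d), Pow(Add(-315, d), -1)) = Mul(Pow(Add(-315, d), -1), Add(-121, d)))
Mul(-1, Function('J')(Function('z')(Function('U')(-3, 1)))) = Mul(-1, Mul(Pow(Add(-315, Mul(4, Pow(Rational(-1, 4), 2))), -1), Add(-121, Mul(4, Pow(Rational(-1, 4), 2))))) = Mul(-1, Mul(Pow(Add(-315, Mul(4, Rational(1, 16))), -1), Add(-121, Mul(4, Rational(1, 16))))) = Mul(-1, Mul(Pow(Add(-315, Rational(1, 4)), -1), Add(-121, Rational(1, 4)))) = Mul(-1, Mul(Pow(Rational(-1259, 4), -1), Rational(-483, 4))) = Mul(-1, Mul(Rational(-4, 1259), Rational(-483, 4))) = Mul(-1, Rational(483, 1259)) = Rational(-483, 1259)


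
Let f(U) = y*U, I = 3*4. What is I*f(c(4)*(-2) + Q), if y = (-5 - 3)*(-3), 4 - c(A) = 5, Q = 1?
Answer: 864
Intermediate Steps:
c(A) = -1 (c(A) = 4 - 1*5 = 4 - 5 = -1)
I = 12
y = 24 (y = -8*(-3) = 24)
f(U) = 24*U
I*f(c(4)*(-2) + Q) = 12*(24*(-1*(-2) + 1)) = 12*(24*(2 + 1)) = 12*(24*3) = 12*72 = 864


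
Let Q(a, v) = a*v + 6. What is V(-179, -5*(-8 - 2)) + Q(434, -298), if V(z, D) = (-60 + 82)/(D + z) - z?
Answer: -16659985/129 ≈ -1.2915e+5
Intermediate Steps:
V(z, D) = -z + 22/(D + z) (V(z, D) = 22/(D + z) - z = -z + 22/(D + z))
Q(a, v) = 6 + a*v
V(-179, -5*(-8 - 2)) + Q(434, -298) = (22 - 1*(-179)**2 - 1*(-5*(-8 - 2))*(-179))/(-5*(-8 - 2) - 179) + (6 + 434*(-298)) = (22 - 1*32041 - 1*(-5*(-10))*(-179))/(-5*(-10) - 179) + (6 - 129332) = (22 - 32041 - 1*50*(-179))/(50 - 179) - 129326 = (22 - 32041 + 8950)/(-129) - 129326 = -1/129*(-23069) - 129326 = 23069/129 - 129326 = -16659985/129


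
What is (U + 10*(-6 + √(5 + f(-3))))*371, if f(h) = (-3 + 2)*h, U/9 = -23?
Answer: -99057 + 7420*√2 ≈ -88564.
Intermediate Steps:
U = -207 (U = 9*(-23) = -207)
f(h) = -h
(U + 10*(-6 + √(5 + f(-3))))*371 = (-207 + 10*(-6 + √(5 - 1*(-3))))*371 = (-207 + 10*(-6 + √(5 + 3)))*371 = (-207 + 10*(-6 + √8))*371 = (-207 + 10*(-6 + 2*√2))*371 = (-207 + (-60 + 20*√2))*371 = (-267 + 20*√2)*371 = -99057 + 7420*√2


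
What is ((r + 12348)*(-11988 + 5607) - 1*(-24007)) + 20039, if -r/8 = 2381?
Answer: 42796746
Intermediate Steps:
r = -19048 (r = -8*2381 = -19048)
((r + 12348)*(-11988 + 5607) - 1*(-24007)) + 20039 = ((-19048 + 12348)*(-11988 + 5607) - 1*(-24007)) + 20039 = (-6700*(-6381) + 24007) + 20039 = (42752700 + 24007) + 20039 = 42776707 + 20039 = 42796746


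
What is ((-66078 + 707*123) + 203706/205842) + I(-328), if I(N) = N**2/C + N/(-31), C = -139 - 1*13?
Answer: 407910706456/20206823 ≈ 20187.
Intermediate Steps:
C = -152 (C = -139 - 13 = -152)
I(N) = -N/31 - N**2/152 (I(N) = N**2/(-152) + N/(-31) = N**2*(-1/152) + N*(-1/31) = -N**2/152 - N/31 = -N/31 - N**2/152)
((-66078 + 707*123) + 203706/205842) + I(-328) = ((-66078 + 707*123) + 203706/205842) + (1/4712)*(-328)*(-152 - 31*(-328)) = ((-66078 + 86961) + 203706*(1/205842)) + (1/4712)*(-328)*(-152 + 10168) = (20883 + 33951/34307) + (1/4712)*(-328)*10016 = 716467032/34307 - 410656/589 = 407910706456/20206823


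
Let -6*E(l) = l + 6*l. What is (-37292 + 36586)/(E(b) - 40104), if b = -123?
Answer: 1412/79921 ≈ 0.017667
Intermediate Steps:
E(l) = -7*l/6 (E(l) = -(l + 6*l)/6 = -7*l/6)
(-37292 + 36586)/(E(b) - 40104) = (-37292 + 36586)/(-7/6*(-123) - 40104) = -706/(287/2 - 40104) = -706/(-79921/2) = -706*(-2/79921) = 1412/79921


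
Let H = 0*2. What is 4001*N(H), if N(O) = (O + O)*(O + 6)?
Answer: 0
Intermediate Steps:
H = 0
N(O) = 2*O*(6 + O) (N(O) = (2*O)*(6 + O) = 2*O*(6 + O))
4001*N(H) = 4001*(2*0*(6 + 0)) = 4001*(2*0*6) = 4001*0 = 0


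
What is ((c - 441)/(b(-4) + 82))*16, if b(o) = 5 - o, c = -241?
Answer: -10912/91 ≈ -119.91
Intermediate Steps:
((c - 441)/(b(-4) + 82))*16 = ((-241 - 441)/((5 - 1*(-4)) + 82))*16 = -682/((5 + 4) + 82)*16 = -682/(9 + 82)*16 = -682/91*16 = -10912/91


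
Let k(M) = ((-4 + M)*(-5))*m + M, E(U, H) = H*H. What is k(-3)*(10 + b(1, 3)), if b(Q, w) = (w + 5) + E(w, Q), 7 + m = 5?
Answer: -1387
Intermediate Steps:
m = -2 (m = -7 + 5 = -2)
E(U, H) = H**2
b(Q, w) = 5 + w + Q**2 (b(Q, w) = (w + 5) + Q**2 = (5 + w) + Q**2 = 5 + w + Q**2)
k(M) = -40 + 11*M (k(M) = ((-4 + M)*(-5))*(-2) + M = (20 - 5*M)*(-2) + M = (-40 + 10*M) + M = -40 + 11*M)
k(-3)*(10 + b(1, 3)) = (-40 + 11*(-3))*(10 + (5 + 3 + 1**2)) = (-40 - 33)*(10 + (5 + 3 + 1)) = -73*(10 + 9) = -73*19 = -1387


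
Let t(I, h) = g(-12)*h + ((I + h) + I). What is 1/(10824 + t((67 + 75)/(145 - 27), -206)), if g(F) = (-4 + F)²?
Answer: -59/2484820 ≈ -2.3744e-5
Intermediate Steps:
t(I, h) = 2*I + 257*h (t(I, h) = (-4 - 12)²*h + ((I + h) + I) = (-16)²*h + (h + 2*I) = 256*h + (h + 2*I) = 2*I + 257*h)
1/(10824 + t((67 + 75)/(145 - 27), -206)) = 1/(10824 + (2*((67 + 75)/(145 - 27)) + 257*(-206))) = 1/(10824 + (2*(142/118) - 52942)) = 1/(10824 + (2*(142*(1/118)) - 52942)) = 1/(10824 + (2*(71/59) - 52942)) = 1/(10824 + (142/59 - 52942)) = 1/(10824 - 3123436/59) = 1/(-2484820/59) = -59/2484820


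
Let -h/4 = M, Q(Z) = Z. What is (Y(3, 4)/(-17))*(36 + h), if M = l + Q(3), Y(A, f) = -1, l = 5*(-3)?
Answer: 84/17 ≈ 4.9412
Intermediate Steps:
l = -15
M = -12 (M = -15 + 3 = -12)
h = 48 (h = -4*(-12) = 48)
(Y(3, 4)/(-17))*(36 + h) = (-1/(-17))*(36 + 48) = -1*(-1/17)*84 = (1/17)*84 = 84/17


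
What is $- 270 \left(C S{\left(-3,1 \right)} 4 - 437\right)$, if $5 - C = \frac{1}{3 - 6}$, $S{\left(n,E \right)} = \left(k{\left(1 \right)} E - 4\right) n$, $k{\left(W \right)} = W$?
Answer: $66150$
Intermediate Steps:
$S{\left(n,E \right)} = n \left(-4 + E\right)$ ($S{\left(n,E \right)} = \left(1 E - 4\right) n = \left(E - 4\right) n = \left(-4 + E\right) n = n \left(-4 + E\right)$)
$C = \frac{16}{3}$ ($C = 5 - \frac{1}{3 - 6} = 5 - \frac{1}{-3} = 5 - - \frac{1}{3} = 5 + \frac{1}{3} = \frac{16}{3} \approx 5.3333$)
$- 270 \left(C S{\left(-3,1 \right)} 4 - 437\right) = - 270 \left(\frac{16 \left(- 3 \left(-4 + 1\right)\right)}{3} \cdot 4 - 437\right) = - 270 \left(\frac{16 \left(\left(-3\right) \left(-3\right)\right)}{3} \cdot 4 - 437\right) = - 270 \left(\frac{16}{3} \cdot 9 \cdot 4 - 437\right) = - 270 \left(48 \cdot 4 - 437\right) = - 270 \left(192 - 437\right) = \left(-270\right) \left(-245\right) = 66150$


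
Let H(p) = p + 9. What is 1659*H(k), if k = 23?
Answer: 53088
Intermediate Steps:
H(p) = 9 + p
1659*H(k) = 1659*(9 + 23) = 1659*32 = 53088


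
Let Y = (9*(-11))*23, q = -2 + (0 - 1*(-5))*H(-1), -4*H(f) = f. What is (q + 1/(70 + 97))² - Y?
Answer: 1016299057/446224 ≈ 2277.6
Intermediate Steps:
H(f) = -f/4
q = -¾ (q = -2 + (0 - 1*(-5))*(-¼*(-1)) = -2 + (0 + 5)*(¼) = -2 + 5*(¼) = -2 + 5/4 = -¾ ≈ -0.75000)
Y = -2277 (Y = -99*23 = -2277)
(q + 1/(70 + 97))² - Y = (-¾ + 1/(70 + 97))² - 1*(-2277) = (-¾ + 1/167)² + 2277 = (-497/668)² + 2277 = 247009/446224 + 2277 = 1016299057/446224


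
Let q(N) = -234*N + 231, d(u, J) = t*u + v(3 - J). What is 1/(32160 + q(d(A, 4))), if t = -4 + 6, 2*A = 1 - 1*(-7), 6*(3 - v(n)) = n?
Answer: 1/29778 ≈ 3.3582e-5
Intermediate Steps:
v(n) = 3 - n/6
A = 4 (A = (1 - 1*(-7))/2 = (1 + 7)/2 = (½)*8 = 4)
t = 2
d(u, J) = 5/2 + 2*u + J/6 (d(u, J) = 2*u + (3 - (3 - J)/6) = 2*u + (3 + (-½ + J/6)) = 2*u + (5/2 + J/6) = 5/2 + 2*u + J/6)
q(N) = 231 - 234*N
1/(32160 + q(d(A, 4))) = 1/(32160 + (231 - 234*(5/2 + 2*4 + (⅙)*4))) = 1/(32160 + (231 - 234*(5/2 + 8 + ⅔))) = 1/(32160 + (231 - 234*67/6)) = 1/(32160 + (231 - 2613)) = 1/(32160 - 2382) = 1/29778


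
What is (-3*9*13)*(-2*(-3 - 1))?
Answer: -2808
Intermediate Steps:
(-3*9*13)*(-2*(-3 - 1)) = (-27*13)*(-2*(-4)) = -351*8 = -2808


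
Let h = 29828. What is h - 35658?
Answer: -5830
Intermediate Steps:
h - 35658 = 29828 - 35658 = -5830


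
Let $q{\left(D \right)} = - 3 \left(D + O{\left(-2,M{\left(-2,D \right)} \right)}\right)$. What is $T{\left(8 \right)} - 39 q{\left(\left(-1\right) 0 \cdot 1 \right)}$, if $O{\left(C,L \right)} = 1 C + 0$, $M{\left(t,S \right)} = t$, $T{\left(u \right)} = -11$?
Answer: $-245$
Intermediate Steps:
$O{\left(C,L \right)} = C$ ($O{\left(C,L \right)} = C + 0 = C$)
$q{\left(D \right)} = 6 - 3 D$ ($q{\left(D \right)} = - 3 \left(D - 2\right) = - 3 \left(-2 + D\right) = 6 - 3 D$)
$T{\left(8 \right)} - 39 q{\left(\left(-1\right) 0 \cdot 1 \right)} = -11 - 39 \left(6 - 3 \left(-1\right) 0 \cdot 1\right) = -11 - 39 \left(6 - 3 \cdot 0 \cdot 1\right) = -11 - 39 \left(6 - 0\right) = -11 - 39 \left(6 + 0\right) = -11 - 234 = -245$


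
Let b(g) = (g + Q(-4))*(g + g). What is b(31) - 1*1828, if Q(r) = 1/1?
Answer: 156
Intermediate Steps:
Q(r) = 1
b(g) = 2*g*(1 + g) (b(g) = (g + 1)*(g + g) = (1 + g)*(2*g) = 2*g*(1 + g))
b(31) - 1*1828 = 2*31*(1 + 31) - 1*1828 = 2*31*32 - 1828 = 1984 - 1828 = 156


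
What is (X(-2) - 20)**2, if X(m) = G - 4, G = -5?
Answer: 841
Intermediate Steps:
X(m) = -9 (X(m) = -5 - 4 = -9)
(X(-2) - 20)**2 = (-9 - 20)**2 = (-29)**2 = 841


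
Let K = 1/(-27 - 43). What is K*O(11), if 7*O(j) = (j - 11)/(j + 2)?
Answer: 0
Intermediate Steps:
O(j) = (-11 + j)/(7*(2 + j)) (O(j) = ((j - 11)/(j + 2))/7 = ((-11 + j)/(2 + j))/7 = (-11 + j)/(7*(2 + j)))
K = -1/70 (K = 1/(-70) = -1/70 ≈ -0.014286)
K*O(11) = -(-11 + 11)/(490*(2 + 11)) = -0/(490*13) = -1/70*0 = 0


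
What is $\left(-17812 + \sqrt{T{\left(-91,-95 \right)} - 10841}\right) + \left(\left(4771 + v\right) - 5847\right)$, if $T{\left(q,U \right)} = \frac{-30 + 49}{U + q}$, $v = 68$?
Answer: $-18820 + \frac{i \sqrt{375058770}}{186} \approx -18820.0 + 104.12 i$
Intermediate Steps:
$T{\left(q,U \right)} = \frac{19}{U + q}$
$\left(-17812 + \sqrt{T{\left(-91,-95 \right)} - 10841}\right) + \left(\left(4771 + v\right) - 5847\right) = \left(-17812 + \sqrt{\frac{19}{-95 - 91} - 10841}\right) + \left(\left(4771 + 68\right) - 5847\right) = \left(-17812 + \sqrt{\frac{19}{-186} - 10841}\right) + \left(4839 - 5847\right) = \left(-17812 + \sqrt{19 \left(- \frac{1}{186}\right) - 10841}\right) - 1008 = \left(-17812 + \sqrt{- \frac{19}{186} - 10841}\right) - 1008 = \left(-17812 + \sqrt{- \frac{2016445}{186}}\right) - 1008 = \left(-17812 + \frac{i \sqrt{375058770}}{186}\right) - 1008 = -18820 + \frac{i \sqrt{375058770}}{186}$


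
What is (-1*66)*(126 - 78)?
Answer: -3168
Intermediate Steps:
(-1*66)*(126 - 78) = -66*48 = -3168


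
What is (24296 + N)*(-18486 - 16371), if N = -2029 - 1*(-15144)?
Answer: -1304035227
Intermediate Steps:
N = 13115 (N = -2029 + 15144 = 13115)
(24296 + N)*(-18486 - 16371) = (24296 + 13115)*(-18486 - 16371) = 37411*(-34857) = -1304035227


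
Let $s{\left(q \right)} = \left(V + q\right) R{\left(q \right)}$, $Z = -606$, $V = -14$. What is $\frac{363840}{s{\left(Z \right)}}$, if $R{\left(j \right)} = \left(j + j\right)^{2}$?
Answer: $- \frac{379}{948693} \approx -0.0003995$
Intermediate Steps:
$R{\left(j \right)} = 4 j^{2}$ ($R{\left(j \right)} = \left(2 j\right)^{2} = 4 j^{2}$)
$s{\left(q \right)} = 4 q^{2} \left(-14 + q\right)$ ($s{\left(q \right)} = \left(-14 + q\right) 4 q^{2} = 4 q^{2} \left(-14 + q\right)$)
$\frac{363840}{s{\left(Z \right)}} = \frac{363840}{4 \left(-606\right)^{2} \left(-14 - 606\right)} = \frac{363840}{4 \cdot 367236 \left(-620\right)} = \frac{363840}{-910745280} = 363840 \left(- \frac{1}{910745280}\right) = - \frac{379}{948693}$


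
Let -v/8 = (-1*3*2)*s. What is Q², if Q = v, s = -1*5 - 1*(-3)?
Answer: 9216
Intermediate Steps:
s = -2 (s = -5 + 3 = -2)
v = -96 (v = -8*-1*3*2*(-2) = -8*(-3*2)*(-2) = -(-48)*(-2) = -8*12 = -96)
Q = -96
Q² = (-96)² = 9216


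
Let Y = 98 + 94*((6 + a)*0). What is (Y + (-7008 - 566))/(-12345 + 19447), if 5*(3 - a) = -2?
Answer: -3738/3551 ≈ -1.0527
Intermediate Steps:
a = 17/5 (a = 3 - ⅕*(-2) = 3 + ⅖ = 17/5 ≈ 3.4000)
Y = 98 (Y = 98 + 94*((6 + 17/5)*0) = 98 + 94*((47/5)*0) = 98 + 94*0 = 98 + 0 = 98)
(Y + (-7008 - 566))/(-12345 + 19447) = (98 + (-7008 - 566))/(-12345 + 19447) = (98 - 7574)/7102 = -7476*1/7102 = -3738/3551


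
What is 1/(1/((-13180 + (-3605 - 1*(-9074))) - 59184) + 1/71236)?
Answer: -4765332220/4341 ≈ -1.0978e+6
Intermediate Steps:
1/(1/((-13180 + (-3605 - 1*(-9074))) - 59184) + 1/71236) = 1/(1/((-13180 + (-3605 + 9074)) - 59184) + 1/71236) = 1/(1/((-13180 + 5469) - 59184) + 1/71236) = 1/(1/(-7711 - 59184) + 1/71236) = 1/(1/(-66895) + 1/71236) = 1/(-1/66895 + 1/71236) = 1/(-4341/4765332220) = -4765332220/4341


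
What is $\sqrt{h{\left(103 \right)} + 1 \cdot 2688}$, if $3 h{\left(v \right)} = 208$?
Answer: $\frac{4 \sqrt{1551}}{3} \approx 52.51$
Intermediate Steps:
$h{\left(v \right)} = \frac{208}{3}$ ($h{\left(v \right)} = \frac{1}{3} \cdot 208 = \frac{208}{3}$)
$\sqrt{h{\left(103 \right)} + 1 \cdot 2688} = \sqrt{\frac{208}{3} + 1 \cdot 2688} = \sqrt{\frac{208}{3} + 2688} = \sqrt{\frac{8272}{3}} = \frac{4 \sqrt{1551}}{3}$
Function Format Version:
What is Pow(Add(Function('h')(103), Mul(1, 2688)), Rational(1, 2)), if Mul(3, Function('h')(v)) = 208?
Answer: Mul(Rational(4, 3), Pow(1551, Rational(1, 2))) ≈ 52.510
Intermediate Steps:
Function('h')(v) = Rational(208, 3) (Function('h')(v) = Mul(Rational(1, 3), 208) = Rational(208, 3))
Pow(Add(Function('h')(103), Mul(1, 2688)), Rational(1, 2)) = Pow(Add(Rational(208, 3), Mul(1, 2688)), Rational(1, 2)) = Pow(Add(Rational(208, 3), 2688), Rational(1, 2)) = Pow(Rational(8272, 3), Rational(1, 2)) = Mul(Rational(4, 3), Pow(1551, Rational(1, 2)))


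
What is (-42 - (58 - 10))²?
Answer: 8100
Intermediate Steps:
(-42 - (58 - 10))² = (-42 - 1*48)² = (-42 - 48)² = (-90)² = 8100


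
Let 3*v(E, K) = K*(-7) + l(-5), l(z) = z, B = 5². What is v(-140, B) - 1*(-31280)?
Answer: 31220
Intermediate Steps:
B = 25
v(E, K) = -5/3 - 7*K/3 (v(E, K) = (K*(-7) - 5)/3 = (-7*K - 5)/3 = (-5 - 7*K)/3 = -5/3 - 7*K/3)
v(-140, B) - 1*(-31280) = (-5/3 - 7/3*25) - 1*(-31280) = (-5/3 - 175/3) + 31280 = -60 + 31280 = 31220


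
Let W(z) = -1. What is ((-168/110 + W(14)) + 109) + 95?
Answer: 11081/55 ≈ 201.47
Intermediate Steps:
((-168/110 + W(14)) + 109) + 95 = ((-168/110 - 1) + 109) + 95 = ((-168*1/110 - 1) + 109) + 95 = ((-84/55 - 1) + 109) + 95 = (-139/55 + 109) + 95 = 5856/55 + 95 = 11081/55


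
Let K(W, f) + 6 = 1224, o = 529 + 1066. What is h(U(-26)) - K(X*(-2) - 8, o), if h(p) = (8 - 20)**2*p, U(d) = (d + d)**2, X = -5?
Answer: 388158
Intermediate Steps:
o = 1595
K(W, f) = 1218 (K(W, f) = -6 + 1224 = 1218)
U(d) = 4*d**2 (U(d) = (2*d)**2 = 4*d**2)
h(p) = 144*p (h(p) = (-12)**2*p = 144*p)
h(U(-26)) - K(X*(-2) - 8, o) = 144*(4*(-26)**2) - 1*1218 = 144*(4*676) - 1218 = 144*2704 - 1218 = 389376 - 1218 = 388158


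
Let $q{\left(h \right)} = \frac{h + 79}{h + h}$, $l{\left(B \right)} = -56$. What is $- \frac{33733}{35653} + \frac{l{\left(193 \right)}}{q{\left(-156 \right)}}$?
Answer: $- \frac{89360951}{392183} \approx -227.86$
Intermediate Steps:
$q{\left(h \right)} = \frac{79 + h}{2 h}$
$- \frac{33733}{35653} + \frac{l{\left(193 \right)}}{q{\left(-156 \right)}} = - \frac{33733}{35653} - \frac{56}{\frac{1}{2} \frac{1}{-156} \left(79 - 156\right)} = \left(-33733\right) \frac{1}{35653} - \frac{56}{\frac{1}{2} \left(- \frac{1}{156}\right) \left(-77\right)} = - \frac{33733}{35653} - \frac{56}{\frac{77}{312}} = - \frac{33733}{35653} - \frac{2496}{11} = - \frac{89360951}{392183}$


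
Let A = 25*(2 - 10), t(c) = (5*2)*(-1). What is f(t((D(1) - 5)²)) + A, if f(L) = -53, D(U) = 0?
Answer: -253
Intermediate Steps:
t(c) = -10 (t(c) = 10*(-1) = -10)
A = -200 (A = 25*(-8) = -200)
f(t((D(1) - 5)²)) + A = -53 - 200 = -253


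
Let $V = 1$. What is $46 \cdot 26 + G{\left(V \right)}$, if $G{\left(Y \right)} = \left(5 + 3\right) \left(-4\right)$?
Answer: $1164$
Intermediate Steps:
$G{\left(Y \right)} = -32$ ($G{\left(Y \right)} = 8 \left(-4\right) = -32$)
$46 \cdot 26 + G{\left(V \right)} = 46 \cdot 26 - 32 = 1196 - 32 = 1164$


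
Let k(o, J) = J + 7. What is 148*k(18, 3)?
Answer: 1480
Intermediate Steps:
k(o, J) = 7 + J
148*k(18, 3) = 148*(7 + 3) = 148*10 = 1480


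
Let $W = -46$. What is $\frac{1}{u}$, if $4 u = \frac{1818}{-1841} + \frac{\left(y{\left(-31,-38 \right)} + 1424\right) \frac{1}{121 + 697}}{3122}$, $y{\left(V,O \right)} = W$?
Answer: $- \frac{191899528}{47349635} \approx -4.0528$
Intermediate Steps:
$y{\left(V,O \right)} = -46$
$u = - \frac{47349635}{191899528}$ ($u = \frac{\frac{1818}{-1841} + \frac{\left(-46 + 1424\right) \frac{1}{121 + 697}}{3122}}{4} = \frac{1818 \left(- \frac{1}{1841}\right) + \frac{1378}{818} \cdot \frac{1}{3122}}{4} = \frac{- \frac{1818}{1841} + 1378 \cdot \frac{1}{818} \cdot \frac{1}{3122}}{4} = \frac{- \frac{1818}{1841} + \frac{689}{409} \cdot \frac{1}{3122}}{4} = \frac{- \frac{1818}{1841} + \frac{689}{1276898}}{4} = \frac{1}{4} \left(- \frac{47349635}{47974882}\right) = - \frac{47349635}{191899528} \approx -0.24674$)
$\frac{1}{u} = \frac{1}{- \frac{47349635}{191899528}} = - \frac{191899528}{47349635}$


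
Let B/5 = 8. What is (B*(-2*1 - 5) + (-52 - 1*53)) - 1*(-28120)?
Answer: 27735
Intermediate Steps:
B = 40 (B = 5*8 = 40)
(B*(-2*1 - 5) + (-52 - 1*53)) - 1*(-28120) = (40*(-2*1 - 5) + (-52 - 1*53)) - 1*(-28120) = (40*(-2 - 5) + (-52 - 53)) + 28120 = (40*(-7) - 105) + 28120 = (-280 - 105) + 28120 = -385 + 28120 = 27735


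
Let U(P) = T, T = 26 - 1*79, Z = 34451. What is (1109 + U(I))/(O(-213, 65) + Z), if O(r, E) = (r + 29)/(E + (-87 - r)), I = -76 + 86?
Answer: 67232/2193319 ≈ 0.030653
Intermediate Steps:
I = 10
T = -53 (T = 26 - 79 = -53)
O(r, E) = (29 + r)/(-87 + E - r)
U(P) = -53
(1109 + U(I))/(O(-213, 65) + Z) = (1109 - 53)/((-29 - 1*(-213))/(87 - 213 - 1*65) + 34451) = 1056/((-29 + 213)/(87 - 213 - 65) + 34451) = 1056/(184/(-191) + 34451) = 1056/(-1/191*184 + 34451) = 1056/(-184/191 + 34451) = 1056/(6579957/191) = 1056*(191/6579957) = 67232/2193319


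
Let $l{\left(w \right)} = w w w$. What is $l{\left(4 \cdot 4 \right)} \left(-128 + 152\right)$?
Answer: $98304$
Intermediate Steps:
$l{\left(w \right)} = w^{3}$ ($l{\left(w \right)} = w^{2} w = w^{3}$)
$l{\left(4 \cdot 4 \right)} \left(-128 + 152\right) = \left(4 \cdot 4\right)^{3} \left(-128 + 152\right) = 16^{3} \cdot 24 = 4096 \cdot 24 = 98304$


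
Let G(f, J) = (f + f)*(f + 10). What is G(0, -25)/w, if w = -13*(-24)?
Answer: 0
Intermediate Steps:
w = 312
G(f, J) = 2*f*(10 + f) (G(f, J) = (2*f)*(10 + f) = 2*f*(10 + f))
G(0, -25)/w = (2*0*(10 + 0))/312 = (2*0*10)*(1/312) = 0*(1/312) = 0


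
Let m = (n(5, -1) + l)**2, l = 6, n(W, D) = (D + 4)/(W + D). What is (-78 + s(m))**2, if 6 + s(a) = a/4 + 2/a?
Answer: 11462388928225/2176782336 ≈ 5265.8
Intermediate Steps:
n(W, D) = (4 + D)/(D + W)
m = 729/16 (m = ((4 - 1)/(-1 + 5) + 6)**2 = (3/4 + 6)**2 = (27/4)**2 = 729/16 ≈ 45.563)
s(a) = -6 + 2/a + a/4 (s(a) = -6 + (a/4 + 2/a) = -6 + (2/a + a/4) = -6 + 2/a + a/4)
(-78 + s(m))**2 = (-78 + (-6 + 2/(729/16) + (1/4)*(729/16)))**2 = (-78 + (-6 + 2*(16/729) + 729/64))**2 = (-78 + (-6 + 32/729 + 729/64))**2 = (-78 + 253553/46656)**2 = (-3385615/46656)**2 = 11462388928225/2176782336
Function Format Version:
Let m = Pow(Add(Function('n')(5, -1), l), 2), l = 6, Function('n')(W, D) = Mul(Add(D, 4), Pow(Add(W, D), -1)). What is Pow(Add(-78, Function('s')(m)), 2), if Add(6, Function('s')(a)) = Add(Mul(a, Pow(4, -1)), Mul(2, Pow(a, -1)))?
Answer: Rational(11462388928225, 2176782336) ≈ 5265.8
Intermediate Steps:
Function('n')(W, D) = Mul(Pow(Add(D, W), -1), Add(4, D)) (Function('n')(W, D) = Mul(Add(4, D), Pow(Add(D, W), -1)) = Mul(Pow(Add(D, W), -1), Add(4, D)))
m = Rational(729, 16) (m = Pow(Add(Mul(Pow(Add(-1, 5), -1), Add(4, -1)), 6), 2) = Pow(Add(Mul(Pow(4, -1), 3), 6), 2) = Pow(Add(Mul(Rational(1, 4), 3), 6), 2) = Pow(Add(Rational(3, 4), 6), 2) = Pow(Rational(27, 4), 2) = Rational(729, 16) ≈ 45.563)
Function('s')(a) = Add(-6, Mul(2, Pow(a, -1)), Mul(Rational(1, 4), a)) (Function('s')(a) = Add(-6, Add(Mul(a, Pow(4, -1)), Mul(2, Pow(a, -1)))) = Add(-6, Add(Mul(a, Rational(1, 4)), Mul(2, Pow(a, -1)))) = Add(-6, Add(Mul(Rational(1, 4), a), Mul(2, Pow(a, -1)))) = Add(-6, Add(Mul(2, Pow(a, -1)), Mul(Rational(1, 4), a))) = Add(-6, Mul(2, Pow(a, -1)), Mul(Rational(1, 4), a)))
Pow(Add(-78, Function('s')(m)), 2) = Pow(Add(-78, Add(-6, Mul(2, Pow(Rational(729, 16), -1)), Mul(Rational(1, 4), Rational(729, 16)))), 2) = Pow(Add(-78, Add(-6, Mul(2, Rational(16, 729)), Rational(729, 64))), 2) = Pow(Add(-78, Add(-6, Rational(32, 729), Rational(729, 64))), 2) = Pow(Add(-78, Rational(253553, 46656)), 2) = Pow(Rational(-3385615, 46656), 2) = Rational(11462388928225, 2176782336)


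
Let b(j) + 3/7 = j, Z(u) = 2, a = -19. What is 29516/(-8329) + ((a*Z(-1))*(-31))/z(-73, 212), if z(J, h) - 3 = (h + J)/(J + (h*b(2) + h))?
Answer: 16052921101/45343076 ≈ 354.03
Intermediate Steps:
b(j) = -3/7 + j
z(J, h) = 3 + (J + h)/(J + 18*h/7) (z(J, h) = 3 + (h + J)/(J + (h*(-3/7 + 2) + h)) = 3 + (J + h)/(J + (h*(11/7) + h)) = 3 + (J + h)/(J + (11*h/7 + h)) = 3 + (J + h)/(J + 18*h/7))
29516/(-8329) + ((a*Z(-1))*(-31))/z(-73, 212) = 29516/(-8329) + (-19*2*(-31))/(((28*(-73) + 61*212)/(7*(-73) + 18*212))) = 29516*(-1/8329) + (-38*(-31))/(((-2044 + 12932)/(-511 + 3816))) = -29516/8329 + 1178/((10888/3305)) = -29516/8329 + 1178/(((1/3305)*10888)) = -29516/8329 + 1178/(10888/3305) = -29516/8329 + 1178*(3305/10888) = -29516/8329 + 1946645/5444 = 16052921101/45343076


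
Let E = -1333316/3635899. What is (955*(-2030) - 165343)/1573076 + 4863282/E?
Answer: -6953941316586636039/524351850004 ≈ -1.3262e+7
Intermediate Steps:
E = -1333316/3635899 (E = -1333316*1/3635899 = -1333316/3635899 ≈ -0.36671)
(955*(-2030) - 165343)/1573076 + 4863282/E = (955*(-2030) - 165343)/1573076 + 4863282/(-1333316/3635899) = (-1938650 - 165343)*(1/1573076) + 4863282*(-3635899/1333316) = -2103993*1/1573076 - 8841201080259/666658 = -2103993/1573076 - 8841201080259/666658 = -6953941316586636039/524351850004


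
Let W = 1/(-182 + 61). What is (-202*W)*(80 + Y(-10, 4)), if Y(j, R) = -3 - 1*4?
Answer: 14746/121 ≈ 121.87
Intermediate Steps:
Y(j, R) = -7 (Y(j, R) = -3 - 4 = -7)
W = -1/121 (W = 1/(-121) = -1/121 ≈ -0.0082645)
(-202*W)*(80 + Y(-10, 4)) = (-202*(-1/121))*(80 - 7) = (202/121)*73 = 14746/121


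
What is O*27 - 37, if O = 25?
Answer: 638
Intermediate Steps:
O*27 - 37 = 25*27 - 37 = 675 - 37 = 638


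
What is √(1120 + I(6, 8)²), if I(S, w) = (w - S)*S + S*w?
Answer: 4*√295 ≈ 68.702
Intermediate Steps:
I(S, w) = S*w + S*(w - S) (I(S, w) = S*(w - S) + S*w = S*w + S*(w - S))
√(1120 + I(6, 8)²) = √(1120 + (6*(-1*6 + 2*8))²) = √(1120 + (6*(-6 + 16))²) = √(1120 + (6*10)²) = √(1120 + 60²) = √(1120 + 3600) = √4720 = 4*√295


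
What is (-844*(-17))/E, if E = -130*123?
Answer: -7174/7995 ≈ -0.89731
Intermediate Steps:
E = -15990
(-844*(-17))/E = -844*(-17)/(-15990) = 14348*(-1/15990) = -7174/7995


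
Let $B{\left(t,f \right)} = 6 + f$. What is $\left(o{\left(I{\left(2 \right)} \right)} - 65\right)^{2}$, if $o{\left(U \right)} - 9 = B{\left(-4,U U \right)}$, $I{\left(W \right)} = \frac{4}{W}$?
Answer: $2116$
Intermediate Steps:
$o{\left(U \right)} = 15 + U^{2}$ ($o{\left(U \right)} = 9 + \left(6 + U U\right) = 9 + \left(6 + U^{2}\right) = 15 + U^{2}$)
$\left(o{\left(I{\left(2 \right)} \right)} - 65\right)^{2} = \left(\left(15 + \left(\frac{4}{2}\right)^{2}\right) - 65\right)^{2} = \left(\left(15 + \left(4 \cdot \frac{1}{2}\right)^{2}\right) - 65\right)^{2} = \left(\left(15 + 2^{2}\right) - 65\right)^{2} = \left(\left(15 + 4\right) - 65\right)^{2} = \left(19 - 65\right)^{2} = \left(-46\right)^{2} = 2116$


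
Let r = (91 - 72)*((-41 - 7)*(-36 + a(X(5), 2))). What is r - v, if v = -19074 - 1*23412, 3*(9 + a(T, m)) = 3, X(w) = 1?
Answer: 82614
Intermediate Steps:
a(T, m) = -8 (a(T, m) = -9 + (⅓)*3 = -9 + 1 = -8)
v = -42486 (v = -19074 - 23412 = -42486)
r = 40128 (r = (91 - 72)*((-41 - 7)*(-36 - 8)) = 19*(-48*(-44)) = 19*2112 = 40128)
r - v = 40128 - 1*(-42486) = 40128 + 42486 = 82614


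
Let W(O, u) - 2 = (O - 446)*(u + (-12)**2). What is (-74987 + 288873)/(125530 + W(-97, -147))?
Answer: 213886/127161 ≈ 1.6820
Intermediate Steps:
W(O, u) = 2 + (-446 + O)*(144 + u) (W(O, u) = 2 + (O - 446)*(u + (-12)**2) = 2 + (-446 + O)*(u + 144) = 2 + (-446 + O)*(144 + u))
(-74987 + 288873)/(125530 + W(-97, -147)) = (-74987 + 288873)/(125530 + (-64222 - 446*(-147) + 144*(-97) - 97*(-147))) = 213886/(125530 + (-64222 + 65562 - 13968 + 14259)) = 213886/(125530 + 1631) = 213886/127161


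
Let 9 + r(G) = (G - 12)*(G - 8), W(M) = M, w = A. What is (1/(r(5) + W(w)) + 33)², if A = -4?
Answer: 70225/64 ≈ 1097.3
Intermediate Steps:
w = -4
r(G) = -9 + (-12 + G)*(-8 + G) (r(G) = -9 + (G - 12)*(G - 8) = -9 + (-12 + G)*(-8 + G))
(1/(r(5) + W(w)) + 33)² = (1/((87 + 5² - 20*5) - 4) + 33)² = (1/((87 + 25 - 100) - 4) + 33)² = (1/(12 - 4) + 33)² = (1/8 + 33)² = (⅛ + 33)² = (265/8)² = 70225/64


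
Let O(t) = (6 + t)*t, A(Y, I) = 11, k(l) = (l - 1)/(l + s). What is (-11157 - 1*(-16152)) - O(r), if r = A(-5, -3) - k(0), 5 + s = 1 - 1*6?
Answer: 481079/100 ≈ 4810.8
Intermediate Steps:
s = -10 (s = -5 + (1 - 1*6) = -5 + (1 - 6) = -5 - 5 = -10)
k(l) = (-1 + l)/(-10 + l) (k(l) = (l - 1)/(l - 10) = (-1 + l)/(-10 + l))
r = 109/10 (r = 11 - (-1 + 0)/(-10 + 0) = 11 - (-1)/(-10) = 11 - (-1)*(-1)/10 = 11 - 1*⅒ = 11 - ⅒ = 109/10 ≈ 10.900)
O(t) = t*(6 + t)
(-11157 - 1*(-16152)) - O(r) = (-11157 - 1*(-16152)) - 109*(6 + 109/10)/10 = (-11157 + 16152) - 109*169/(10*10) = 4995 - 1*18421/100 = 4995 - 18421/100 = 481079/100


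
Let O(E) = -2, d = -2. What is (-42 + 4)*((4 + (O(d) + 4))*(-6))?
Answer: 1368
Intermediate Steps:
(-42 + 4)*((4 + (O(d) + 4))*(-6)) = (-42 + 4)*((4 + (-2 + 4))*(-6)) = -38*(4 + 2)*(-6) = -228*(-6) = -38*(-36) = 1368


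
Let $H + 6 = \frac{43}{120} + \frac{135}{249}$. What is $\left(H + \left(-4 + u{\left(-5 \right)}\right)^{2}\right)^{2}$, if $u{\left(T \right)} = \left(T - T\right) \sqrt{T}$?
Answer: $\frac{11787227761}{99201600} \approx 118.82$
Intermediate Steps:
$H = - \frac{50791}{9960}$ ($H = -6 + \left(\frac{43}{120} + \frac{135}{249}\right) = -6 + \left(43 \cdot \frac{1}{120} + 135 \cdot \frac{1}{249}\right) = -6 + \left(\frac{43}{120} + \frac{45}{83}\right) = -6 + \frac{8969}{9960} = - \frac{50791}{9960} \approx -5.0995$)
$u{\left(T \right)} = 0$ ($u{\left(T \right)} = 0 \sqrt{T} = 0$)
$\left(H + \left(-4 + u{\left(-5 \right)}\right)^{2}\right)^{2} = \left(- \frac{50791}{9960} + \left(-4 + 0\right)^{2}\right)^{2} = \left(- \frac{50791}{9960} + \left(-4\right)^{2}\right)^{2} = \left(- \frac{50791}{9960} + 16\right)^{2} = \left(\frac{108569}{9960}\right)^{2} = \frac{11787227761}{99201600}$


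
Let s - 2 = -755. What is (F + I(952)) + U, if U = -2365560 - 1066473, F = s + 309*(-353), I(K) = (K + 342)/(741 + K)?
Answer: -5996372765/1693 ≈ -3.5419e+6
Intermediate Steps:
s = -753 (s = 2 - 755 = -753)
I(K) = (342 + K)/(741 + K)
F = -109830 (F = -753 + 309*(-353) = -753 - 109077 = -109830)
U = -3432033
(F + I(952)) + U = (-109830 + (342 + 952)/(741 + 952)) - 3432033 = (-109830 + 1294/1693) - 3432033 = -185940896/1693 - 3432033 = -5996372765/1693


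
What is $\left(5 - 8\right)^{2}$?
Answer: $9$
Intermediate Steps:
$\left(5 - 8\right)^{2} = \left(-3\right)^{2} = 9$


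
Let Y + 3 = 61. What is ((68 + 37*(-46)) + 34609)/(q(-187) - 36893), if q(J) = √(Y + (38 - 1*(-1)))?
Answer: -1216546675/1361093352 - 32975*√97/1361093352 ≈ -0.89404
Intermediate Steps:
Y = 58 (Y = -3 + 61 = 58)
q(J) = √97 (q(J) = √(58 + (38 - 1*(-1))) = √(58 + (38 + 1)) = √(58 + 39) = √97)
((68 + 37*(-46)) + 34609)/(q(-187) - 36893) = ((68 + 37*(-46)) + 34609)/(√97 - 36893) = ((68 - 1702) + 34609)/(-36893 + √97) = (-1634 + 34609)/(-36893 + √97) = 32975/(-36893 + √97)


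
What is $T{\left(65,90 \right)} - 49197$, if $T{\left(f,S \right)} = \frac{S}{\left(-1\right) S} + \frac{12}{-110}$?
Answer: $- \frac{2705896}{55} \approx -49198.0$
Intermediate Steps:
$T{\left(f,S \right)} = - \frac{61}{55}$ ($T{\left(f,S \right)} = S \left(- \frac{1}{S}\right) + 12 \left(- \frac{1}{110}\right) = -1 - \frac{6}{55} = - \frac{61}{55}$)
$T{\left(65,90 \right)} - 49197 = - \frac{61}{55} - 49197 = - \frac{2705896}{55}$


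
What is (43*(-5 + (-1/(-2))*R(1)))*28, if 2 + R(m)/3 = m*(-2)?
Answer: -13244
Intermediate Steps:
R(m) = -6 - 6*m (R(m) = -6 + 3*(m*(-2)) = -6 + 3*(-2*m) = -6 - 6*m)
(43*(-5 + (-1/(-2))*R(1)))*28 = (43*(-5 + (-1/(-2))*(-6 - 6*1)))*28 = (43*(-5 + (-1*(-1/2))*(-6 - 6)))*28 = (43*(-5 + (1/2)*(-12)))*28 = (43*(-5 - 6))*28 = (43*(-11))*28 = -473*28 = -13244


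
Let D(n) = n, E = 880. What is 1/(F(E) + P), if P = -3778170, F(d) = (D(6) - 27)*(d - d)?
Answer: -1/3778170 ≈ -2.6468e-7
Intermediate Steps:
F(d) = 0 (F(d) = (6 - 27)*(d - d) = -21*0 = 0)
1/(F(E) + P) = 1/(0 - 3778170) = 1/(-3778170) = -1/3778170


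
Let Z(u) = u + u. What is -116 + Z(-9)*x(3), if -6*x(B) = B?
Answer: -107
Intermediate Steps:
x(B) = -B/6
Z(u) = 2*u
-116 + Z(-9)*x(3) = -116 + (2*(-9))*(-⅙*3) = -116 - 18*(-½) = -116 + 9 = -107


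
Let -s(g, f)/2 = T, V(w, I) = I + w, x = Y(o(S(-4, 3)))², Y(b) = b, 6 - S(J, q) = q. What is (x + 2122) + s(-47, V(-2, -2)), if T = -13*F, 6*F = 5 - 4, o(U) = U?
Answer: 6406/3 ≈ 2135.3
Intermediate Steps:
S(J, q) = 6 - q
F = ⅙ (F = (5 - 4)/6 = (⅙)*1 = ⅙ ≈ 0.16667)
x = 9 (x = (6 - 1*3)² = (6 - 3)² = 3² = 9)
T = -13/6 (T = -13*⅙ = -13/6 ≈ -2.1667)
s(g, f) = 13/3 (s(g, f) = -2*(-13/6) = 13/3)
(x + 2122) + s(-47, V(-2, -2)) = (9 + 2122) + 13/3 = 2131 + 13/3 = 6406/3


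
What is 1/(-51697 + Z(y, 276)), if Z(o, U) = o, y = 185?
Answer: -1/51512 ≈ -1.9413e-5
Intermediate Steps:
1/(-51697 + Z(y, 276)) = 1/(-51697 + 185) = 1/(-51512) = -1/51512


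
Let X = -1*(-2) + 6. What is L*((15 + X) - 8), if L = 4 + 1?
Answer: 75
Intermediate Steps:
L = 5
X = 8 (X = 2 + 6 = 8)
L*((15 + X) - 8) = 5*((15 + 8) - 8) = 5*(23 - 8) = 5*15 = 75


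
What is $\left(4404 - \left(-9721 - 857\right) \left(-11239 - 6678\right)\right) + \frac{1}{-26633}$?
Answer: $- \frac{5047529358727}{26633} \approx -1.8952 \cdot 10^{8}$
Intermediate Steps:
$\left(4404 - \left(-9721 - 857\right) \left(-11239 - 6678\right)\right) + \frac{1}{-26633} = \left(4404 - - 10578 \left(-11239 - 6678\right)\right) - \frac{1}{26633} = \left(4404 - \left(-10578\right) \left(-17917\right)\right) - \frac{1}{26633} = \left(4404 - 189526026\right) - \frac{1}{26633} = -189521622 - \frac{1}{26633} = - \frac{5047529358727}{26633}$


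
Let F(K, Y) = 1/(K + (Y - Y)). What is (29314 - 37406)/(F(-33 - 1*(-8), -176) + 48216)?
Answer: -202300/1205399 ≈ -0.16783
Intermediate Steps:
F(K, Y) = 1/K (F(K, Y) = 1/(K + 0) = 1/K)
(29314 - 37406)/(F(-33 - 1*(-8), -176) + 48216) = (29314 - 37406)/(1/(-33 - 1*(-8)) + 48216) = -8092/(1/(-33 + 8) + 48216) = -8092/(1/(-25) + 48216) = -8092/(-1/25 + 48216) = -8092/1205399/25 = -8092*25/1205399 = -202300/1205399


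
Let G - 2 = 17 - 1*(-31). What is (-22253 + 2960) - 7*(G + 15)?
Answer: -19748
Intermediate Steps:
G = 50 (G = 2 + (17 - 1*(-31)) = 2 + (17 + 31) = 2 + 48 = 50)
(-22253 + 2960) - 7*(G + 15) = (-22253 + 2960) - 7*(50 + 15) = -19293 - 7*65 = -19293 - 455 = -19748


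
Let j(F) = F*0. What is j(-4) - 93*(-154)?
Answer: 14322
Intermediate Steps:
j(F) = 0
j(-4) - 93*(-154) = 0 - 93*(-154) = 0 + 14322 = 14322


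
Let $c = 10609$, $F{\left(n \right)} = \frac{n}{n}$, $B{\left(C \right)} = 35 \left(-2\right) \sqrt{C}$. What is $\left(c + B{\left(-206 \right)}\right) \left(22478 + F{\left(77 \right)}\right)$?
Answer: $238479711 - 1573530 i \sqrt{206} \approx 2.3848 \cdot 10^{8} - 2.2584 \cdot 10^{7} i$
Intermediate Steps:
$B{\left(C \right)} = - 70 \sqrt{C}$
$F{\left(n \right)} = 1$
$\left(c + B{\left(-206 \right)}\right) \left(22478 + F{\left(77 \right)}\right) = \left(10609 - 70 \sqrt{-206}\right) \left(22478 + 1\right) = \left(10609 - 70 i \sqrt{206}\right) 22479 = 238479711 - 1573530 i \sqrt{206}$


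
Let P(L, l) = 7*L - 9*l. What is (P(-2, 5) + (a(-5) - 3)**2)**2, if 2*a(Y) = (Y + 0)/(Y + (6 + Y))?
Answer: 11662225/4096 ≈ 2847.2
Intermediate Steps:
a(Y) = Y/(2*(6 + 2*Y)) (a(Y) = ((Y + 0)/(Y + (6 + Y)))/2 = (Y/(6 + 2*Y))/2 = Y/(2*(6 + 2*Y)))
P(L, l) = -9*l + 7*L
(P(-2, 5) + (a(-5) - 3)**2)**2 = ((-9*5 + 7*(-2)) + ((1/4)*(-5)/(3 - 5) - 3)**2)**2 = ((-45 - 14) + ((1/4)*(-5)/(-2) - 3)**2)**2 = (-59 + ((1/4)*(-5)*(-1/2) - 3)**2)**2 = (-59 + (5/8 - 3)**2)**2 = (-59 + (-19/8)**2)**2 = (-59 + 361/64)**2 = (-3415/64)**2 = 11662225/4096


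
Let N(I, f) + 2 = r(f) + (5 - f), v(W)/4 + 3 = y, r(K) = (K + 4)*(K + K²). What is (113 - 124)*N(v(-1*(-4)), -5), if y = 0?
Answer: 132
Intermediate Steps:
r(K) = (4 + K)*(K + K²)
v(W) = -12 (v(W) = -12 + 4*0 = -12 + 0 = -12)
N(I, f) = 3 - f + f*(4 + f² + 5*f) (N(I, f) = -2 + (f*(4 + f² + 5*f) + (5 - f)) = -2 + (5 - f + f*(4 + f² + 5*f)) = 3 - f + f*(4 + f² + 5*f))
(113 - 124)*N(v(-1*(-4)), -5) = (113 - 124)*(3 - 1*(-5) - 5*(4 + (-5)² + 5*(-5))) = -11*(3 + 5 - 5*(4 + 25 - 25)) = -11*(3 + 5 - 5*4) = -11*(3 + 5 - 20) = -11*(-12) = 132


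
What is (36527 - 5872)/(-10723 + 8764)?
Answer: -30655/1959 ≈ -15.648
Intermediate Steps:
(36527 - 5872)/(-10723 + 8764) = 30655/(-1959) = 30655*(-1/1959) = -30655/1959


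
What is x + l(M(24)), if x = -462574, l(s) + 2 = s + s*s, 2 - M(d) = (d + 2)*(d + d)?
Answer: 1088694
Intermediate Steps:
M(d) = 2 - 2*d*(2 + d) (M(d) = 2 - (d + 2)*(d + d) = 2 - (2 + d)*2*d = 2 - 2*d*(2 + d))
l(s) = -2 + s + s² (l(s) = -2 + (s + s*s) = -2 + (s + s²) = -2 + s + s²)
x + l(M(24)) = -462574 + (-2 + (2 - 4*24 - 2*24²) + (2 - 4*24 - 2*24²)²) = -462574 + (-2 + (2 - 96 - 2*576) + (2 - 96 - 2*576)²) = -462574 + (-2 + (2 - 96 - 1152) + (2 - 96 - 1152)²) = -462574 + (-2 - 1246 + (-1246)²) = -462574 + (-2 - 1246 + 1552516) = -462574 + 1551268 = 1088694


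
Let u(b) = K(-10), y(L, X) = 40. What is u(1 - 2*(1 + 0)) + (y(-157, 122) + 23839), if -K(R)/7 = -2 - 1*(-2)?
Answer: 23879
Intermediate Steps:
K(R) = 0 (K(R) = -7*(-2 - 1*(-2)) = -7*(-2 + 2) = -7*0 = 0)
u(b) = 0
u(1 - 2*(1 + 0)) + (y(-157, 122) + 23839) = 0 + (40 + 23839) = 0 + 23879 = 23879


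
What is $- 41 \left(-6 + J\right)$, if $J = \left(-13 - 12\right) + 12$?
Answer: $779$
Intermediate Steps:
$J = -13$ ($J = -25 + 12 = -13$)
$- 41 \left(-6 + J\right) = - 41 \left(-6 - 13\right) = \left(-41\right) \left(-19\right) = 779$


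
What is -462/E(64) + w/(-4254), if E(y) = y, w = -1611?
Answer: -155187/22688 ≈ -6.8400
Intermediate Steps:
-462/E(64) + w/(-4254) = -462/64 - 1611/(-4254) = -462*1/64 - 1611*(-1/4254) = -231/32 + 537/1418 = -155187/22688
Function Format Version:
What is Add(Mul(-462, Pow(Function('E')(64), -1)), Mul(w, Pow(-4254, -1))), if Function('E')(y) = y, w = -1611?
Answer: Rational(-155187, 22688) ≈ -6.8400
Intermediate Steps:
Add(Mul(-462, Pow(Function('E')(64), -1)), Mul(w, Pow(-4254, -1))) = Add(Mul(-462, Pow(64, -1)), Mul(-1611, Pow(-4254, -1))) = Add(Mul(-462, Rational(1, 64)), Mul(-1611, Rational(-1, 4254))) = Add(Rational(-231, 32), Rational(537, 1418)) = Rational(-155187, 22688)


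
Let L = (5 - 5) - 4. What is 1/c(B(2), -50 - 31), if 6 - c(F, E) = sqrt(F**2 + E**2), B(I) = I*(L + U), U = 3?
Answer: -6/6529 - sqrt(6565)/6529 ≈ -0.013329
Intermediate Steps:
L = -4 (L = 0 - 4 = -4)
B(I) = -I (B(I) = I*(-4 + 3) = I*(-1) = -I)
c(F, E) = 6 - sqrt(E**2 + F**2) (c(F, E) = 6 - sqrt(F**2 + E**2) = 6 - sqrt(E**2 + F**2))
1/c(B(2), -50 - 31) = 1/(6 - sqrt((-50 - 31)**2 + (-1*2)**2)) = 1/(6 - sqrt((-81)**2 + (-2)**2)) = 1/(6 - sqrt(6561 + 4)) = 1/(6 - sqrt(6565))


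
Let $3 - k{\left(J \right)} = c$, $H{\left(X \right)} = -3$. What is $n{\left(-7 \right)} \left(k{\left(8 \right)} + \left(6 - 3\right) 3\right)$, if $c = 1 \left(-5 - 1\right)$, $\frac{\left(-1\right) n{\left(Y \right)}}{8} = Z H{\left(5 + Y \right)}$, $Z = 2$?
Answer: $864$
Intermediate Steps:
$n{\left(Y \right)} = 48$ ($n{\left(Y \right)} = - 8 \cdot 2 \left(-3\right) = \left(-8\right) \left(-6\right) = 48$)
$c = -6$ ($c = 1 \left(-6\right) = -6$)
$k{\left(J \right)} = 9$ ($k{\left(J \right)} = 3 - -6 = 3 + 6 = 9$)
$n{\left(-7 \right)} \left(k{\left(8 \right)} + \left(6 - 3\right) 3\right) = 48 \left(9 + \left(6 - 3\right) 3\right) = 48 \left(9 + 3 \cdot 3\right) = 48 \left(9 + 9\right) = 48 \cdot 18 = 864$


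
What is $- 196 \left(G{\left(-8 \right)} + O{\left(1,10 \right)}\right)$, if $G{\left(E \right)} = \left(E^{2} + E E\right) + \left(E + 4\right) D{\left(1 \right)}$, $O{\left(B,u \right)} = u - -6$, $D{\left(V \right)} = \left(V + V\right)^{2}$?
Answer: $-25088$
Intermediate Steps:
$D{\left(V \right)} = 4 V^{2}$ ($D{\left(V \right)} = \left(2 V\right)^{2} = 4 V^{2}$)
$O{\left(B,u \right)} = 6 + u$ ($O{\left(B,u \right)} = u + 6 = 6 + u$)
$G{\left(E \right)} = 16 + 2 E^{2} + 4 E$ ($G{\left(E \right)} = \left(E^{2} + E E\right) + \left(E + 4\right) 4 \cdot 1^{2} = \left(E^{2} + E^{2}\right) + \left(4 + E\right) 4 \cdot 1 = 2 E^{2} + \left(4 + E\right) 4 = 2 E^{2} + \left(16 + 4 E\right) = 16 + 2 E^{2} + 4 E$)
$- 196 \left(G{\left(-8 \right)} + O{\left(1,10 \right)}\right) = - 196 \left(\left(16 + 2 \left(-8\right)^{2} + 4 \left(-8\right)\right) + \left(6 + 10\right)\right) = - 196 \left(\left(16 + 2 \cdot 64 - 32\right) + 16\right) = - 196 \left(\left(16 + 128 - 32\right) + 16\right) = - 196 \left(112 + 16\right) = \left(-196\right) 128 = -25088$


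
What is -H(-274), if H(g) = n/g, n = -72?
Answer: -36/137 ≈ -0.26277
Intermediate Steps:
H(g) = -72/g
-H(-274) = -(-72)/(-274) = -(-72)*(-1)/274 = -1*36/137 = -36/137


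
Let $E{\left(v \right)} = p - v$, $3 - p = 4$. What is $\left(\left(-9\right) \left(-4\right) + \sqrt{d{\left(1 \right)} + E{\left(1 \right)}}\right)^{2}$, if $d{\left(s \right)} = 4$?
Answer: $\left(36 + \sqrt{2}\right)^{2} \approx 1399.8$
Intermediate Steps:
$p = -1$ ($p = 3 - 4 = -1$)
$E{\left(v \right)} = -1 - v$
$\left(\left(-9\right) \left(-4\right) + \sqrt{d{\left(1 \right)} + E{\left(1 \right)}}\right)^{2} = \left(\left(-9\right) \left(-4\right) + \sqrt{4 - 2}\right)^{2} = \left(36 + \sqrt{4 - 2}\right)^{2} = \left(36 + \sqrt{2}\right)^{2}$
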